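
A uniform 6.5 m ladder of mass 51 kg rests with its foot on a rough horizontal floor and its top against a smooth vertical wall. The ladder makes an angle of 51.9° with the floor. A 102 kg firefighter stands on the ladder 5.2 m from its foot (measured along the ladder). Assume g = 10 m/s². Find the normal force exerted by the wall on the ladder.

Torques about the foot: N_wall · 6.5 sin 51.9° = 51×10×3.25 cos 51.9° + 102×10×5.2 cos 51.9° → N_wall = 839.77 N.

N_wall ≈ 840 N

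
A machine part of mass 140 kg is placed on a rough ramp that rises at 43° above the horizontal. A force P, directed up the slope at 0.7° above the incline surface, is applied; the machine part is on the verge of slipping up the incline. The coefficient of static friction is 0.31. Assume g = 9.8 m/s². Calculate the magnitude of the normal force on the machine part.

On the verge of sliding up the incline, friction equals μN and acts down the slope.
Perpendicular: N + P sin 0.7° = W cos 43° = 1003 N.
Along incline: P cos 0.7° = W sin 43° + μN  with W sin 43° = 935.7 N.
Solving the pair for P and N: P = 1242 N, N = 988.2 N (and f = μN = 306.4 N).

N ≈ 988 N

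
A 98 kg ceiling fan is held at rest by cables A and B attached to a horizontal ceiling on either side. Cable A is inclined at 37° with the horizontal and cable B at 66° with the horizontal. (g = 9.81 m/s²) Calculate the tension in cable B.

Weight W = 98 × 9.81 = 961.4 N acts straight down.
Horizontal: T_A cos 37° = T_B cos 66°  →  T_A = 0.5093 T_B.
Vertical: T_A sin 37° + T_B sin 66° = 961.4.
Substituting the horizontal relation into the vertical equation gives 1.22 T_B = 961.4, so T_B = 788 N.

T_B ≈ 788 N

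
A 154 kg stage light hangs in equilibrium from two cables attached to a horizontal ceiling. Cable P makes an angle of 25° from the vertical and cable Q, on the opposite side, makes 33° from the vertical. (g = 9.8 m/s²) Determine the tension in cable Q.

Angles from the horizontal: cable P is 90° − 25° = 65°, cable Q is 90° − 33° = 57°.
Weight W = 154 × 9.8 = 1509 N acts straight down.
Horizontal: T_P cos 65° = T_Q cos 57°  →  T_P = 1.289 T_Q.
Vertical: T_P sin 65° + T_Q sin 57° = 1509.
Substituting the horizontal relation into the vertical equation gives 2.007 T_Q = 1509, so T_Q = 752.1 N.

T_Q ≈ 752 N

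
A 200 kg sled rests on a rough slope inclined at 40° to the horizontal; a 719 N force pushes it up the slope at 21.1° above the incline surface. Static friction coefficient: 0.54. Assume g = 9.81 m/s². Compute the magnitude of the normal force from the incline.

N ≈ 1240 N

Axes along / perpendicular to the incline. W sin 40° = 1261 N down-slope; W cos 40° = 1503 N into the surface.
Perpendicular: N = W cos 40° − P sin 21.1° = 1503 − 258.8 = 1244 N.
Along incline: P cos 21.1° + f = W sin 40° (friction acts up-slope) → f = 1261 − 670.8 = 590.4 N.
|f| = 590.4 N ≤ μN = 671.8 N, so the sled is indeed static.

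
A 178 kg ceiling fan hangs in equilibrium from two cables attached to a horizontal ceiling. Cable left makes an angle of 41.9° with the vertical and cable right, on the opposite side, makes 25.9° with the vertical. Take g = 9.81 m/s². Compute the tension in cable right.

Angles from the horizontal: cable left is 90° − 41.9° = 48.1°, cable right is 90° − 25.9° = 64.1°.
Weight W = 178 × 9.81 = 1746 N acts straight down.
Horizontal: T_left cos 48.1° = T_right cos 64.1°  →  T_left = 0.6541 T_right.
Vertical: T_left sin 48.1° + T_right sin 64.1° = 1746.
Substituting the horizontal relation into the vertical equation gives 1.386 T_right = 1746, so T_right = 1260 N.

T_right ≈ 1260 N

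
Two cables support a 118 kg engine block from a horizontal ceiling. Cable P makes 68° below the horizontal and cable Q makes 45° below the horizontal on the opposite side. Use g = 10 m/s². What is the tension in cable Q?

Weight W = 118 × 10 = 1180 N acts straight down.
Horizontal: T_P cos 68° = T_Q cos 45°  →  T_P = 1.888 T_Q.
Vertical: T_P sin 68° + T_Q sin 45° = 1180.
Substituting the horizontal relation into the vertical equation gives 2.457 T_Q = 1180, so T_Q = 480.2 N.

T_Q ≈ 480 N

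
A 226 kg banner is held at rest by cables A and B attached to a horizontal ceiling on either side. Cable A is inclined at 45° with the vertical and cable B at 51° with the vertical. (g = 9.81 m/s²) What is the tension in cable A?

Angles from the horizontal: cable A is 90° − 45° = 45°, cable B is 90° − 51° = 39°.
Weight W = 226 × 9.81 = 2217 N acts straight down.
Horizontal: T_A cos 45° = T_B cos 39°  →  T_B = 0.9099 T_A.
Vertical: T_A sin 45° + T_B sin 39° = 2217.
Substituting the horizontal relation into the vertical equation gives 1.28 T_A = 2217, so T_A = 1732 N.

T_A ≈ 1730 N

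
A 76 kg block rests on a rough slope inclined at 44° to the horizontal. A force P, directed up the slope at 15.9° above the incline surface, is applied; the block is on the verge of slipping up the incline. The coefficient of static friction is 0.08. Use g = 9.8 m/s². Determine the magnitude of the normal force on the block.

N ≈ 380 N

On the verge of sliding up the incline, friction equals μN and acts down the slope.
Perpendicular: N + P sin 15.9° = W cos 44° = 535.8 N.
Along incline: P cos 15.9° = W sin 44° + μN  with W sin 44° = 517.4 N.
Solving the pair for P and N: P = 569.6 N, N = 379.7 N (and f = μN = 30.38 N).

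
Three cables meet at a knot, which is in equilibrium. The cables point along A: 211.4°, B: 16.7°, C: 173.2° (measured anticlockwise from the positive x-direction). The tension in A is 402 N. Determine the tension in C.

Resolve: ΣF_x = 402 cos 211.4° + T_B cos 16.7° + T_C cos 173.2° = 0.
        ΣF_y = 402 sin 211.4° + T_B sin 16.7° + T_C sin 173.2° = 0.
The known terms sum to (-343.1, -209.4) N, so 0.9578 T_B − 0.9930 T_C = 343.1 and 0.2874 T_B + 0.1184 T_C = 209.4.
Solving simultaneously: T_B = 623.5 N, T_C = 255.8 N.

T_C ≈ 256 N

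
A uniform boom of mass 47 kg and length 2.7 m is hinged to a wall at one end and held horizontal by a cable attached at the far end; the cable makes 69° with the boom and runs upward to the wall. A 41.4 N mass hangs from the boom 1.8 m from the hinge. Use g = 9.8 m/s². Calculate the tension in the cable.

T ≈ 276 N

Take torques about the hinge: T sin 69° · 2.7 = 47×9.8×1.35 + 41.4×1.8 = 696.33 N·m.
So T = 696.33 / (0.9336 × 2.7) = 276.25 N.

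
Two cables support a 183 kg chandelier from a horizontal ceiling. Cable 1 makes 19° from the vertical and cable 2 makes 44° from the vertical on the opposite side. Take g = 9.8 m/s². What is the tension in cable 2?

T_2 ≈ 655 N

Angles from the horizontal: cable 1 is 90° − 19° = 71°, cable 2 is 90° − 44° = 46°.
Weight W = 183 × 9.8 = 1793 N acts straight down.
Horizontal: T_1 cos 71° = T_2 cos 46°  →  T_1 = 2.134 T_2.
Vertical: T_1 sin 71° + T_2 sin 46° = 1793.
Substituting the horizontal relation into the vertical equation gives 2.737 T_2 = 1793, so T_2 = 655.3 N.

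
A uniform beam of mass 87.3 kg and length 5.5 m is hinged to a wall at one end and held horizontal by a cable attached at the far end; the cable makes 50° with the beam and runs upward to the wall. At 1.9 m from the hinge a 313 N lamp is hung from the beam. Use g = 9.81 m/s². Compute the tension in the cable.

Take torques about the hinge: T sin 50° · 5.5 = 87.3×9.81×2.75 + 313×1.9 = 2949.8 N·m.
So T = 2949.8 / (0.7660 × 5.5) = 700.13 N.

T ≈ 700 N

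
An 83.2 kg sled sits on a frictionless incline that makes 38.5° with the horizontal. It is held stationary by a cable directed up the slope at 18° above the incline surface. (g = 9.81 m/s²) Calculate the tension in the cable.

T ≈ 534 N

Take axes along and perpendicular to the incline. Weight components: W sin 38.5° = 508.1 N down-slope, W cos 38.5° = 638.8 N into the surface.
Along incline: T cos 18° = W sin 38.5° → T = 534.2 N.
Perpendicular: N = W cos 38.5° − T sin 18° = 473.7 N.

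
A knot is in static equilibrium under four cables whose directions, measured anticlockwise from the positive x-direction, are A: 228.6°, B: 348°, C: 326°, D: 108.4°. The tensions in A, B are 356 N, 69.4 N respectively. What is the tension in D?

T_D ≈ 536 N

Resolve: ΣF_x = 356 cos 228.6° + 69.4 cos 348° + T_C cos 326° + T_D cos 108.4° = 0.
        ΣF_y = 356 sin 228.6° + 69.4 sin 348° + T_C sin 326° + T_D sin 108.4° = 0.
The known terms sum to (-167.5, -281.5) N, so 0.8290 T_C − 0.3156 T_D = 167.5 and -0.5592 T_C + 0.9489 T_D = 281.5.
Solving simultaneously: T_C = 406.2 N, T_D = 536 N.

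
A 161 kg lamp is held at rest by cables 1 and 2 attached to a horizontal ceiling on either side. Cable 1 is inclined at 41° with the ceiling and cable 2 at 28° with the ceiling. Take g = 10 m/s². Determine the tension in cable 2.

T_2 ≈ 1300 N

Weight W = 161 × 10 = 1610 N acts straight down.
Horizontal: T_1 cos 41° = T_2 cos 28°  →  T_1 = 1.17 T_2.
Vertical: T_1 sin 41° + T_2 sin 28° = 1610.
Substituting the horizontal relation into the vertical equation gives 1.237 T_2 = 1610, so T_2 = 1302 N.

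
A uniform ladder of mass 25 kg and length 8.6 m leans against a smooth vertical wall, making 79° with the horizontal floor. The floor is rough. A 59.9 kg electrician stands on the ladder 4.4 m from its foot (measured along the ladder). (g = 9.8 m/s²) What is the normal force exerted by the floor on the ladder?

ΣF_y = 0: N_floor = 25×9.8 + 59.9×9.8 = 832.02 N.

N_floor ≈ 832 N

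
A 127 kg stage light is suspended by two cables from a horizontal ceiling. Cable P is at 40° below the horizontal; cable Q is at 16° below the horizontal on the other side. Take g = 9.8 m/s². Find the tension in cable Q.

T_Q ≈ 1150 N

Weight W = 127 × 9.8 = 1245 N acts straight down.
Horizontal: T_P cos 40° = T_Q cos 16°  →  T_P = 1.255 T_Q.
Vertical: T_P sin 40° + T_Q sin 16° = 1245.
Substituting the horizontal relation into the vertical equation gives 1.082 T_Q = 1245, so T_Q = 1150 N.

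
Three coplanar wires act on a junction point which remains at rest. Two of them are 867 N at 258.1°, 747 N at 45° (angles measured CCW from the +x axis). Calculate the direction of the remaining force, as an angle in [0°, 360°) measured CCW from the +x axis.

θ ≈ 138°

Sum the known components: ΣF_x = 349.4 N, ΣF_y = -320.2 N.
For equilibrium the remaining force must supply (−ΣF_x, −ΣF_y) = (-349.4, 320.2) N.
Magnitude = √((-349.4)² + (320.2)²) = 473.9 N; direction = atan2(320.2, -349.4) = 137.5°.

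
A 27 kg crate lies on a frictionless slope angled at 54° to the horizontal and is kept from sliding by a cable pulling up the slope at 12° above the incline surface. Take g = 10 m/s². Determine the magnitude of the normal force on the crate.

Take axes along and perpendicular to the incline. Weight components: W sin 54° = 218.4 N down-slope, W cos 54° = 158.7 N into the surface.
Along incline: T cos 12° = W sin 54° → T = 223.3 N.
Perpendicular: N = W cos 54° − T sin 12° = 112.3 N.

N ≈ 112 N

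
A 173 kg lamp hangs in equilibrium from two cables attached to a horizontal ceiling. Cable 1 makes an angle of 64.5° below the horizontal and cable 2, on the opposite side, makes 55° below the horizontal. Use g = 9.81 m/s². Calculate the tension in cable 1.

T_1 ≈ 1120 N

Weight W = 173 × 9.81 = 1697 N acts straight down.
Horizontal: T_1 cos 64.5° = T_2 cos 55°  →  T_2 = 0.7506 T_1.
Vertical: T_1 sin 64.5° + T_2 sin 55° = 1697.
Substituting the horizontal relation into the vertical equation gives 1.517 T_1 = 1697, so T_1 = 1118 N.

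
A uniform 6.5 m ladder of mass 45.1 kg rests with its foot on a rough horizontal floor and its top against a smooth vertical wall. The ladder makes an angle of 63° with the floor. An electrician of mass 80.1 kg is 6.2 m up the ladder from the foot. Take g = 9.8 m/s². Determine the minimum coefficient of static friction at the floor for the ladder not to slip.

μ_min ≈ 0.403

ΣF_y = 0: N_floor = 45.1×9.8 + 80.1×9.8 = 1227 N.
Torques about the foot: N_wall · 6.5 sin 63° = 45.1×9.8×3.25 cos 63° + 80.1×9.8×6.2 cos 63° → N_wall = 494.11 N.
ΣF_x = 0: f_floor = N_wall = 494.11 N.
μ_min = f_floor / N_floor = 494.11 / 1227 = 0.4027.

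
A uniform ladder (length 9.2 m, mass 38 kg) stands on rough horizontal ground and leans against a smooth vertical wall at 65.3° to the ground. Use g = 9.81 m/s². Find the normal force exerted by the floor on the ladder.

N_floor ≈ 373 N

ΣF_y = 0: N_floor = 38×9.81 = 372.78 N.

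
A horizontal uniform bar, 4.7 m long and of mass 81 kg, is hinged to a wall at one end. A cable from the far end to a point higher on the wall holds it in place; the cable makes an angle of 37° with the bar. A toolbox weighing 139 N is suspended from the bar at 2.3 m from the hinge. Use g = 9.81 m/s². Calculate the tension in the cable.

T ≈ 773 N

Take torques about the hinge: T sin 37° · 4.7 = 81×9.81×2.35 + 139×2.3 = 2187 N·m.
So T = 2187 / (0.6018 × 4.7) = 773.2 N.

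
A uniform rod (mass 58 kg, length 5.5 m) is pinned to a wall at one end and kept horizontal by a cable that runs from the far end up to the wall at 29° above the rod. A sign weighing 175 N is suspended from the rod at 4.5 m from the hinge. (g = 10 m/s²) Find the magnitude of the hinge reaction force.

Take torques about the hinge: T sin 29° · 5.5 = 58×10×2.75 + 175×4.5 = 2382.5 N·m.
So T = 2382.5 / (0.4848 × 5.5) = 893.51 N.
ΣF_x = 0: H_x = T cos 29° = 781.48 N.
ΣF_y = 0: H_y = (58×10 + 175) − T sin 29° = 755 − 433.18 = 321.82 N.
|H| = √(H_x² + H_y²) = √((781.48)² + (321.82)²) = 845.15 N.

|H| ≈ 845 N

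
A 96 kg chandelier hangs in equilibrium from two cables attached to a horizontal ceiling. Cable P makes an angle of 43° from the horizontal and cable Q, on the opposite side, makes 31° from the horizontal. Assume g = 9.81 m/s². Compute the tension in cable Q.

Weight W = 96 × 9.81 = 941.8 N acts straight down.
Horizontal: T_P cos 43° = T_Q cos 31°  →  T_P = 1.172 T_Q.
Vertical: T_P sin 43° + T_Q sin 31° = 941.8.
Substituting the horizontal relation into the vertical equation gives 1.314 T_Q = 941.8, so T_Q = 716.5 N.

T_Q ≈ 717 N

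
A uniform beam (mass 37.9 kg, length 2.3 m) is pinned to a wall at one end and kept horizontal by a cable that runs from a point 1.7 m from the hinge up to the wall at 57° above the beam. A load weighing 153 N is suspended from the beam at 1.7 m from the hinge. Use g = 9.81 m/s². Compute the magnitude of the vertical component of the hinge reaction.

Take torques about the hinge: T sin 57° · 1.7 = 37.9×9.81×1.15 + 153×1.7 = 687.67 N·m.
So T = 687.67 / (0.8387 × 1.7) = 482.32 N.
ΣF_y = 0: H_y = (37.9×9.81 + 153) − T sin 57° = 524.8 − 404.51 = 120.29 N.

|H_y| ≈ 120 N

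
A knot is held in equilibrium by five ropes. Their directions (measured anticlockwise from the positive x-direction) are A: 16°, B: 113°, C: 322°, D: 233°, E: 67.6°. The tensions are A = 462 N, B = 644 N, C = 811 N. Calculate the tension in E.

Resolve: ΣF_x = 462 cos 16° + 644 cos 113° + 811 cos 322° + T_D cos 233° + T_E cos 67.6° = 0.
        ΣF_y = 462 sin 16° + 644 sin 113° + 811 sin 322° + T_D sin 233° + T_E sin 67.6° = 0.
The known terms sum to (831.5, 220.8) N, so -0.6018 T_D + 0.3811 T_E = -831.5 and -0.7986 T_D + 0.9245 T_E = -220.8.
Solving simultaneously: T_D = 2716 N, T_E = 2107 N.

T_E ≈ 2110 N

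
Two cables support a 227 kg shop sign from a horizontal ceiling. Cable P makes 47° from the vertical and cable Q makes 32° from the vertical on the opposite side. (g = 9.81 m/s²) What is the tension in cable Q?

Angles from the horizontal: cable P is 90° − 47° = 43°, cable Q is 90° − 32° = 58°.
Weight W = 227 × 9.81 = 2227 N acts straight down.
Horizontal: T_P cos 43° = T_Q cos 58°  →  T_P = 0.7246 T_Q.
Vertical: T_P sin 43° + T_Q sin 58° = 2227.
Substituting the horizontal relation into the vertical equation gives 1.342 T_Q = 2227, so T_Q = 1659 N.

T_Q ≈ 1660 N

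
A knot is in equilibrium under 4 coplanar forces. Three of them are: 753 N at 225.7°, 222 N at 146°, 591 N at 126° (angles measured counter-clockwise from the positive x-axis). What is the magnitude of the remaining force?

F ≈ 1060 N

Sum the known components: ΣF_x = -1057 N, ΣF_y = 63.35 N.
For equilibrium the remaining force must supply (−ΣF_x, −ΣF_y) = (1057, -63.35) N.
Magnitude = √((1057)² + (-63.35)²) = 1059 N; direction = atan2(-63.35, 1057) = 356.6°.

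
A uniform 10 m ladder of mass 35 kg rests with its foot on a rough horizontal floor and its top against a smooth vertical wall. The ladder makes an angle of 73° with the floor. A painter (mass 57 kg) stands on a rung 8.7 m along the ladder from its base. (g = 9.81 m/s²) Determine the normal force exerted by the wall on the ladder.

N_wall ≈ 201 N

Torques about the foot: N_wall · 10 sin 73° = 35×9.81×5 cos 73° + 57×9.81×8.7 cos 73° → N_wall = 201.22 N.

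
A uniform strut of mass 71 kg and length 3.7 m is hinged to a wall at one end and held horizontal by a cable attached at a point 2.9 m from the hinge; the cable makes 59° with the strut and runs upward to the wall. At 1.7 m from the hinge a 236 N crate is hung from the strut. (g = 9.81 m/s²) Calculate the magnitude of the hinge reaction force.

|H| ≈ 495 N

Take torques about the hinge: T sin 59° · 2.9 = 71×9.81×1.85 + 236×1.7 = 1689.7 N·m.
So T = 1689.7 / (0.8572 × 2.9) = 679.76 N.
ΣF_x = 0: H_x = T cos 59° = 350.1 N.
ΣF_y = 0: H_y = (71×9.81 + 236) − T sin 59° = 932.51 − 582.67 = 349.84 N.
|H| = √(H_x² + H_y²) = √((350.1)² + (349.84)²) = 494.93 N.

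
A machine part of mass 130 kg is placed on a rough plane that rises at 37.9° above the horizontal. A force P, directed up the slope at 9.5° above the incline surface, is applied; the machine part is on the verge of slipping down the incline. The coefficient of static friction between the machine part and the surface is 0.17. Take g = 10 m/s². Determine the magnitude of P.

On the verge of sliding down the incline, friction equals μN and acts up the slope.
Perpendicular: N + P sin 9.5° = W cos 37.9° = 1026 N.
Along incline: P cos 9.5° + μN = W sin 37.9° with W sin 37.9° = 798.6 N.
Solving the pair for P and N: P = 651.4 N, N = 918.3 N (and f = μN = 156.1 N).

P ≈ 651 N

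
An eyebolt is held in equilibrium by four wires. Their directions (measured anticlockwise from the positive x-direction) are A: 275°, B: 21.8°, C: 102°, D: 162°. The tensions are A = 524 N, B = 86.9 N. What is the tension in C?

T_C ≈ 493 N

Resolve: ΣF_x = 524 cos 275° + 86.9 cos 21.8° + T_C cos 102° + T_D cos 162° = 0.
        ΣF_y = 524 sin 275° + 86.9 sin 21.8° + T_C sin 102° + T_D sin 162° = 0.
The known terms sum to (126.4, -489.7) N, so -0.2079 T_C − 0.9511 T_D = -126.4 and 0.9781 T_C + 0.3090 T_D = 489.7.
Solving simultaneously: T_C = 492.7 N, T_D = 25.14 N.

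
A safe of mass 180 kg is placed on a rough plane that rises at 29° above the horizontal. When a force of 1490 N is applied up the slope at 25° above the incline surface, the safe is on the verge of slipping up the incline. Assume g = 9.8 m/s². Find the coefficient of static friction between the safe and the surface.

μ ≈ 0.542

On the verge of sliding up the incline, friction is at its maximum μN and acts down the slope.
Perpendicular to incline: N = W cos 29° − P sin 25° = 1543 − 629.7 = 913.1 N.
Along incline: P cos 25° − μN = W sin 29° → μ = −(W sin 29° − P cos 25°) / N = 0.5423.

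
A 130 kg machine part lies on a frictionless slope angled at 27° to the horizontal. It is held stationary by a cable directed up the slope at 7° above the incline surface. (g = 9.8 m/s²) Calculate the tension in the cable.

Take axes along and perpendicular to the incline. Weight components: W sin 27° = 578.4 N down-slope, W cos 27° = 1135 N into the surface.
Along incline: T cos 7° = W sin 27° → T = 582.7 N.
Perpendicular: N = W cos 27° − T sin 7° = 1064 N.

T ≈ 583 N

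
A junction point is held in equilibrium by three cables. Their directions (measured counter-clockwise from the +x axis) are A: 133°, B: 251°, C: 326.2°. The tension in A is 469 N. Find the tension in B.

T_B ≈ 111 N

Resolve: ΣF_x = 469 cos 133° + T_B cos 251° + T_C cos 326.2° = 0.
        ΣF_y = 469 sin 133° + T_B sin 251° + T_C sin 326.2° = 0.
The known terms sum to (-319.9, 343) N, so -0.3256 T_B + 0.8310 T_C = 319.9 and -0.9455 T_B − 0.5563 T_C = -343.
Solving simultaneously: T_B = 110.8 N, T_C = 428.3 N.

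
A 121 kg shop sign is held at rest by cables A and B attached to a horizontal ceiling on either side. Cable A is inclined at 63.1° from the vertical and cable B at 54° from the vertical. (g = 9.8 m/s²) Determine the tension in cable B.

T_B ≈ 1190 N

Angles from the horizontal: cable A is 90° − 63.1° = 26.9°, cable B is 90° − 54° = 36°.
Weight W = 121 × 9.8 = 1186 N acts straight down.
Horizontal: T_A cos 26.9° = T_B cos 36°  →  T_A = 0.9072 T_B.
Vertical: T_A sin 26.9° + T_B sin 36° = 1186.
Substituting the horizontal relation into the vertical equation gives 0.9982 T_B = 1186, so T_B = 1188 N.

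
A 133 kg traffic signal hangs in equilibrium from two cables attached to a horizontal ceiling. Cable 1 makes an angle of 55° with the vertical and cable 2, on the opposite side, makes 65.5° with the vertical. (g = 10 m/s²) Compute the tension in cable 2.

Angles from the horizontal: cable 1 is 90° − 55° = 35°, cable 2 is 90° − 65.5° = 24.5°.
Weight W = 133 × 10 = 1330 N acts straight down.
Horizontal: T_1 cos 35° = T_2 cos 24.5°  →  T_1 = 1.111 T_2.
Vertical: T_1 sin 35° + T_2 sin 24.5° = 1330.
Substituting the horizontal relation into the vertical equation gives 1.052 T_2 = 1330, so T_2 = 1264 N.

T_2 ≈ 1260 N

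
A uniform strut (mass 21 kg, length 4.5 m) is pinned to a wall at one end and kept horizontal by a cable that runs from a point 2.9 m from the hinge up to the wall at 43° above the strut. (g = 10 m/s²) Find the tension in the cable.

Take torques about the hinge: T sin 43° · 2.9 = 21×10×2.25 = 472.5 N·m.
So T = 472.5 / (0.6820 × 2.9) = 238.9 N.

T ≈ 239 N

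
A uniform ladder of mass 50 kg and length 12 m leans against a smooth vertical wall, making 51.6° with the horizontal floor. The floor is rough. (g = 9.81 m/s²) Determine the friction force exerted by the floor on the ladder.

f ≈ 194 N

Torques about the foot: N_wall · 12 sin 51.6° = 50×9.81×6 cos 51.6° → N_wall = 194.38 N.
ΣF_x = 0: f_floor = N_wall = 194.38 N.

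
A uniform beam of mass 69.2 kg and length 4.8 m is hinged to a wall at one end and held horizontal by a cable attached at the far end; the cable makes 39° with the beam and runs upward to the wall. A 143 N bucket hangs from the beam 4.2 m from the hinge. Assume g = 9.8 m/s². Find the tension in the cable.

T ≈ 738 N

Take torques about the hinge: T sin 39° · 4.8 = 69.2×9.8×2.4 + 143×4.2 = 2228.2 N·m.
So T = 2228.2 / (0.6293 × 4.8) = 737.63 N.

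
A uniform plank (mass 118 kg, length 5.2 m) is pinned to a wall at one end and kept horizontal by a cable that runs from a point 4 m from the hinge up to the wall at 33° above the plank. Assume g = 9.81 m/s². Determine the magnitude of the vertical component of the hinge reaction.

Take torques about the hinge: T sin 33° · 4 = 118×9.81×2.6 = 3009.7 N·m.
So T = 3009.7 / (0.5446 × 4) = 1381.5 N.
ΣF_y = 0: H_y = (118×9.81) − T sin 33° = 1157.6 − 752.43 = 405.15 N.

|H_y| ≈ 405 N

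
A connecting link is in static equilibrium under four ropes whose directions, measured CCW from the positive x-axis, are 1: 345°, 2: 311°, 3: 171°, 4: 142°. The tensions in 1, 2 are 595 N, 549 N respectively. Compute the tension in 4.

T_4 ≈ 856 N

Resolve: ΣF_x = 595 cos 345° + 549 cos 311° + T_3 cos 171° + T_4 cos 142° = 0.
        ΣF_y = 595 sin 345° + 549 sin 311° + T_3 sin 171° + T_4 sin 142° = 0.
The known terms sum to (934.9, -568.3) N, so -0.9877 T_3 − 0.7880 T_4 = -934.9 and 0.1564 T_3 + 0.6157 T_4 = 568.3.
Solving simultaneously: T_3 = 263.5 N, T_4 = 856.2 N.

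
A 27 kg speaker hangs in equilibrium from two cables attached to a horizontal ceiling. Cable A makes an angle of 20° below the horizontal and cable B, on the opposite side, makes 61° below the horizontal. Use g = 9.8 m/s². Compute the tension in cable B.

T_B ≈ 252 N

Weight W = 27 × 9.8 = 264.6 N acts straight down.
Horizontal: T_A cos 20° = T_B cos 61°  →  T_A = 0.5159 T_B.
Vertical: T_A sin 20° + T_B sin 61° = 264.6.
Substituting the horizontal relation into the vertical equation gives 1.051 T_B = 264.6, so T_B = 251.7 N.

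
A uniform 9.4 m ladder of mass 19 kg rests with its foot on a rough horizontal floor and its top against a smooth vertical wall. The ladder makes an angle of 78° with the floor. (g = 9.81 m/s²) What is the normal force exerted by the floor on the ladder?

ΣF_y = 0: N_floor = 19×9.81 = 186.39 N.

N_floor ≈ 186 N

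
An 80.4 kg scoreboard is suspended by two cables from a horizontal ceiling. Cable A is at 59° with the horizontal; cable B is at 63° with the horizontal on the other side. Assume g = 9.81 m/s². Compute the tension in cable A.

T_A ≈ 422 N

Weight W = 80.4 × 9.81 = 788.7 N acts straight down.
Horizontal: T_A cos 59° = T_B cos 63°  →  T_B = 1.134 T_A.
Vertical: T_A sin 59° + T_B sin 63° = 788.7.
Substituting the horizontal relation into the vertical equation gives 1.868 T_A = 788.7, so T_A = 422.2 N.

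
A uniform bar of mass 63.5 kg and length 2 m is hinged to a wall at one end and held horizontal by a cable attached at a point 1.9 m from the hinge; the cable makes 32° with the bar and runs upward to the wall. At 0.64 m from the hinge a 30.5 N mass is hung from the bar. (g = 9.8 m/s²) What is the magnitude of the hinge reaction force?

Take torques about the hinge: T sin 32° · 1.9 = 63.5×9.8×1 + 30.5×0.64 = 641.82 N·m.
So T = 641.82 / (0.5299 × 1.9) = 637.46 N.
ΣF_x = 0: H_x = T cos 32° = 540.59 N.
ΣF_y = 0: H_y = (63.5×9.8 + 30.5) − T sin 32° = 652.8 − 337.8 = 315 N.
|H| = √(H_x² + H_y²) = √((540.59)² + (315)²) = 625.67 N.

|H| ≈ 626 N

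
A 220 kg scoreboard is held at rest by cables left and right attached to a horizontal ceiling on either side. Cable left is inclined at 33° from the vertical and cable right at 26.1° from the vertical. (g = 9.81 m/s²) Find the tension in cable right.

Angles from the horizontal: cable left is 90° − 33° = 57°, cable right is 90° − 26.1° = 63.9°.
Weight W = 220 × 9.81 = 2158 N acts straight down.
Horizontal: T_left cos 57° = T_right cos 63.9°  →  T_left = 0.8078 T_right.
Vertical: T_left sin 57° + T_right sin 63.9° = 2158.
Substituting the horizontal relation into the vertical equation gives 1.575 T_right = 2158, so T_right = 1370 N.

T_right ≈ 1370 N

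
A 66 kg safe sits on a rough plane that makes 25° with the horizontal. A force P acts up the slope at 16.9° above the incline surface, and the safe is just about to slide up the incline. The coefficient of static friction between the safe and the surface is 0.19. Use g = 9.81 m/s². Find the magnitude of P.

On the verge of sliding up the incline, friction equals μN and acts down the slope.
Perpendicular: N + P sin 16.9° = W cos 25° = 586.8 N.
Along incline: P cos 16.9° = W sin 25° + μN  with W sin 25° = 273.6 N.
Solving the pair for P and N: P = 380.5 N, N = 476.2 N (and f = μN = 90.47 N).

P ≈ 381 N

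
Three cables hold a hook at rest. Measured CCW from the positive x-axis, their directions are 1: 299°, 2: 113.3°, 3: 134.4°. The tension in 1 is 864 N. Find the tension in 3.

T_3 ≈ 238 N

Resolve: ΣF_x = 864 cos 299° + T_2 cos 113.3° + T_3 cos 134.4° = 0.
        ΣF_y = 864 sin 299° + T_2 sin 113.3° + T_3 sin 134.4° = 0.
The known terms sum to (418.9, -755.7) N, so -0.3955 T_2 − 0.6997 T_3 = -418.9 and 0.9184 T_2 + 0.7145 T_3 = 755.7.
Solving simultaneously: T_2 = 637.3 N, T_3 = 238.4 N.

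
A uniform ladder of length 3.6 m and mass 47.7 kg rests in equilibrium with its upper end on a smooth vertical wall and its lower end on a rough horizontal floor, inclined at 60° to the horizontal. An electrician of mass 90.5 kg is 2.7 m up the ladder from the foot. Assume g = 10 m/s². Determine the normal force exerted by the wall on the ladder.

Torques about the foot: N_wall · 3.6 sin 60° = 47.7×10×1.8 cos 60° + 90.5×10×2.7 cos 60° → N_wall = 529.57 N.

N_wall ≈ 530 N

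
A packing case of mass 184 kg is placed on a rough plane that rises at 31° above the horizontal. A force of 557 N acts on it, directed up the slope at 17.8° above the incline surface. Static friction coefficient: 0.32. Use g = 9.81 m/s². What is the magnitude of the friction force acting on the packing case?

Axes along / perpendicular to the incline. W sin 31° = 929.7 N down-slope; W cos 31° = 1547 N into the surface.
Perpendicular: N = W cos 31° − P sin 17.8° = 1547 − 170.3 = 1377 N.
Along incline: P cos 17.8° + f = W sin 31° (friction acts up-slope) → f = 929.7 − 530.3 = 399.3 N.
|f| = 399.3 N ≤ μN = 440.6 N, so the packing case is indeed static.

f ≈ 399 N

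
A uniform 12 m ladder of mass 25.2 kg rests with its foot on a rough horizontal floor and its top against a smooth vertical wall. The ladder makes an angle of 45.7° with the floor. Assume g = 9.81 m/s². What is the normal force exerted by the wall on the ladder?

N_wall ≈ 121 N

Torques about the foot: N_wall · 12 sin 45.7° = 25.2×9.81×6 cos 45.7° → N_wall = 120.62 N.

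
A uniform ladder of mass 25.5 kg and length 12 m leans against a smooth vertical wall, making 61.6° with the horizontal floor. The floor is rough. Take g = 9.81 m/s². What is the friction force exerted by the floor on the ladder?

f ≈ 67.6 N

Torques about the foot: N_wall · 12 sin 61.6° = 25.5×9.81×6 cos 61.6° → N_wall = 67.629 N.
ΣF_x = 0: f_floor = N_wall = 67.629 N.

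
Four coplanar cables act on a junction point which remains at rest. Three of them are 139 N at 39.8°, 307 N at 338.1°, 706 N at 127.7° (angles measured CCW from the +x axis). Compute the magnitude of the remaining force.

F ≈ 535 N

Sum the known components: ΣF_x = -40.1 N, ΣF_y = 533.1 N.
For equilibrium the remaining force must supply (−ΣF_x, −ΣF_y) = (40.1, -533.1) N.
Magnitude = √((40.1)² + (-533.1)²) = 534.6 N; direction = atan2(-533.1, 40.1) = 274.3°.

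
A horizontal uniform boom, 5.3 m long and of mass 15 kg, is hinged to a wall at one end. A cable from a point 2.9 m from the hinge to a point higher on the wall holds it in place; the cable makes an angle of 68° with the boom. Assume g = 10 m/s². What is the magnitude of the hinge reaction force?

|H| ≈ 56.9 N

Take torques about the hinge: T sin 68° · 2.9 = 15×10×2.65 = 397.5 N·m.
So T = 397.5 / (0.9272 × 2.9) = 147.83 N.
ΣF_x = 0: H_x = T cos 68° = 55.379 N.
ΣF_y = 0: H_y = (15×10) − T sin 68° = 150 − 137.07 = 12.931 N.
|H| = √(H_x² + H_y²) = √((55.379)² + (12.931)²) = 56.869 N.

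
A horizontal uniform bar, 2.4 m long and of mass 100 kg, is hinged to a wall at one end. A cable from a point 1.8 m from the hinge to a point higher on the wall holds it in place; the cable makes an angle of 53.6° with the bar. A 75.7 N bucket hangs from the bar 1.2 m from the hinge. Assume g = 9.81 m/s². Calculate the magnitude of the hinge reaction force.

Take torques about the hinge: T sin 53.6° · 1.8 = 100×9.81×1.2 + 75.7×1.2 = 1268 N·m.
So T = 1268 / (0.8049 × 1.8) = 875.23 N.
ΣF_x = 0: H_x = T cos 53.6° = 519.38 N.
ΣF_y = 0: H_y = (100×9.81 + 75.7) − T sin 53.6° = 1056.7 − 704.47 = 352.23 N.
|H| = √(H_x² + H_y²) = √((519.38)² + (352.23)²) = 627.55 N.

|H| ≈ 628 N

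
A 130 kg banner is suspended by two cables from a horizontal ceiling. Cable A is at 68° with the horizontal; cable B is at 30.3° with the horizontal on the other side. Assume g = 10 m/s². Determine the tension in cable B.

Weight W = 130 × 10 = 1300 N acts straight down.
Horizontal: T_A cos 68° = T_B cos 30.3°  →  T_A = 2.305 T_B.
Vertical: T_A sin 68° + T_B sin 30.3° = 1300.
Substituting the horizontal relation into the vertical equation gives 2.642 T_B = 1300, so T_B = 492.1 N.

T_B ≈ 492 N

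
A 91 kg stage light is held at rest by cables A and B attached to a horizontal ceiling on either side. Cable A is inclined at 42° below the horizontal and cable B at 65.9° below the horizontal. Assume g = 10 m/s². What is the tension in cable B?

T_B ≈ 711 N

Weight W = 91 × 10 = 910 N acts straight down.
Horizontal: T_A cos 42° = T_B cos 65.9°  →  T_A = 0.5495 T_B.
Vertical: T_A sin 42° + T_B sin 65.9° = 910.
Substituting the horizontal relation into the vertical equation gives 1.28 T_B = 910, so T_B = 710.7 N.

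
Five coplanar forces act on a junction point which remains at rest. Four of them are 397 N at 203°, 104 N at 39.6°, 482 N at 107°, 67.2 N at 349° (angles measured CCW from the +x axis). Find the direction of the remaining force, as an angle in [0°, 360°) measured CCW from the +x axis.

Sum the known components: ΣF_x = -360.3 N, ΣF_y = 359.3 N.
For equilibrium the remaining force must supply (−ΣF_x, −ΣF_y) = (360.3, -359.3) N.
Magnitude = √((360.3)² + (-359.3)²) = 508.8 N; direction = atan2(-359.3, 360.3) = 315.1°.

θ ≈ 315°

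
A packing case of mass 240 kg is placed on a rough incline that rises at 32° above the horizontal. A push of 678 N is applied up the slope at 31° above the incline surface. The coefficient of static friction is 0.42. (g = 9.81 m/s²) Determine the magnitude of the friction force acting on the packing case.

Axes along / perpendicular to the incline. W sin 32° = 1248 N down-slope; W cos 32° = 1997 N into the surface.
Perpendicular: N = W cos 32° − P sin 31° = 1997 − 349.2 = 1647 N.
Along incline: P cos 31° + f = W sin 32° (friction acts up-slope) → f = 1248 − 581.2 = 666.5 N.
|f| = 666.5 N ≤ μN = 691.9 N, so the packing case is indeed static.

f ≈ 666 N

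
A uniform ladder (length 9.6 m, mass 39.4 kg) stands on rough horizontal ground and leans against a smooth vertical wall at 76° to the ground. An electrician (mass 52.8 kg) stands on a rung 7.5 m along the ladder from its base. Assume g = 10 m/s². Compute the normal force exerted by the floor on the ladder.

N_floor ≈ 922 N

ΣF_y = 0: N_floor = 39.4×10 + 52.8×10 = 922 N.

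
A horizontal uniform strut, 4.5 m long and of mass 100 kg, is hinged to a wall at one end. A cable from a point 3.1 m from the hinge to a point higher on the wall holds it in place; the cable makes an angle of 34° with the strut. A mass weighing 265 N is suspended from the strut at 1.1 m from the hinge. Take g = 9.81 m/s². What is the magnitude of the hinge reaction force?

Take torques about the hinge: T sin 34° · 3.1 = 100×9.81×2.25 + 265×1.1 = 2498.8 N·m.
So T = 2498.8 / (0.5592 × 3.1) = 1441.4 N.
ΣF_x = 0: H_x = T cos 34° = 1195 N.
ΣF_y = 0: H_y = (100×9.81 + 265) − T sin 34° = 1246 − 806.05 = 439.95 N.
|H| = √(H_x² + H_y²) = √((1195)² + (439.95)²) = 1273.4 N.

|H| ≈ 1270 N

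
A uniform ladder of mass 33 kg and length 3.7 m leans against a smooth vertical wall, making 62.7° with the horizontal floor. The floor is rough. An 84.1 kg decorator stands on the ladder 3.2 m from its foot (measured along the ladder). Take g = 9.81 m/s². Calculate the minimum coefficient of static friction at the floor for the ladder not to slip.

ΣF_y = 0: N_floor = 33×9.81 + 84.1×9.81 = 1148.8 N.
Torques about the foot: N_wall · 3.7 sin 62.7° = 33×9.81×1.85 cos 62.7° + 84.1×9.81×3.2 cos 62.7° → N_wall = 451.83 N.
ΣF_x = 0: f_floor = N_wall = 451.83 N.
μ_min = f_floor / N_floor = 451.83 / 1148.8 = 0.3933.

μ_min ≈ 0.393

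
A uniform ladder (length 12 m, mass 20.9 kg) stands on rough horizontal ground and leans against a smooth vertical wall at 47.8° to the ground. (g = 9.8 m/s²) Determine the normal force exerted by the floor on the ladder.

N_floor ≈ 205 N

ΣF_y = 0: N_floor = 20.9×9.8 = 204.82 N.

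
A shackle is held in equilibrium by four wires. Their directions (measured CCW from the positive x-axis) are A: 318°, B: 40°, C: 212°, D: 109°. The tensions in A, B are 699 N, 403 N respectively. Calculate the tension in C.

Resolve: ΣF_x = 699 cos 318° + 403 cos 40° + T_C cos 212° + T_D cos 109° = 0.
        ΣF_y = 699 sin 318° + 403 sin 40° + T_C sin 212° + T_D sin 109° = 0.
The known terms sum to (828.2, -208.7) N, so -0.8480 T_C − 0.3256 T_D = -828.2 and -0.5299 T_C + 0.9455 T_D = 208.7.
Solving simultaneously: T_C = 733.9 N, T_D = 632 N.

T_C ≈ 734 N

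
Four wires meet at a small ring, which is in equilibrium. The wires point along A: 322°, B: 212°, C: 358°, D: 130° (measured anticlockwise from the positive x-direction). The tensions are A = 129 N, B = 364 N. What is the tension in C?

Resolve: ΣF_x = 129 cos 322° + 364 cos 212° + T_C cos 358° + T_D cos 130° = 0.
        ΣF_y = 129 sin 322° + 364 sin 212° + T_C sin 358° + T_D sin 130° = 0.
The known terms sum to (-207, -272.3) N, so 0.9994 T_C − 0.6428 T_D = 207 and -0.0349 T_C + 0.7660 T_D = 272.3.
Solving simultaneously: T_C = 449 N, T_D = 375.9 N.

T_C ≈ 449 N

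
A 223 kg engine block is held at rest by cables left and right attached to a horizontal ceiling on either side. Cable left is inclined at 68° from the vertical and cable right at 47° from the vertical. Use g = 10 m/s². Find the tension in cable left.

Angles from the horizontal: cable left is 90° − 68° = 22°, cable right is 90° − 47° = 43°.
Weight W = 223 × 10 = 2230 N acts straight down.
Horizontal: T_left cos 22° = T_right cos 43°  →  T_right = 1.268 T_left.
Vertical: T_left sin 22° + T_right sin 43° = 2230.
Substituting the horizontal relation into the vertical equation gives 1.239 T_left = 2230, so T_left = 1800 N.

T_left ≈ 1800 N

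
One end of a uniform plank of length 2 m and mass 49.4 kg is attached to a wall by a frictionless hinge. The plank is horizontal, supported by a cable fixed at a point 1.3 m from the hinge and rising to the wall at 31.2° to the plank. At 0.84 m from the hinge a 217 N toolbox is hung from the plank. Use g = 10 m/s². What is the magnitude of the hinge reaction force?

|H| ≈ 880 N

Take torques about the hinge: T sin 31.2° · 1.3 = 49.4×10×1 + 217×0.84 = 676.28 N·m.
So T = 676.28 / (0.5180 × 1.3) = 1004.2 N.
ΣF_x = 0: H_x = T cos 31.2° = 858.98 N.
ΣF_y = 0: H_y = (49.4×10 + 217) − T sin 31.2° = 711 − 520.22 = 190.78 N.
|H| = √(H_x² + H_y²) = √((858.98)² + (190.78)²) = 879.91 N.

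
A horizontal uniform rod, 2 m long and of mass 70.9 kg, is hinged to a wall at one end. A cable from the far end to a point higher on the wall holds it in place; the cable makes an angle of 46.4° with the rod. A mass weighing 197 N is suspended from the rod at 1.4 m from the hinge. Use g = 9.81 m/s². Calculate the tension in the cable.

Take torques about the hinge: T sin 46.4° · 2 = 70.9×9.81×1 + 197×1.4 = 971.33 N·m.
So T = 971.33 / (0.7242 × 2) = 670.65 N.

T ≈ 671 N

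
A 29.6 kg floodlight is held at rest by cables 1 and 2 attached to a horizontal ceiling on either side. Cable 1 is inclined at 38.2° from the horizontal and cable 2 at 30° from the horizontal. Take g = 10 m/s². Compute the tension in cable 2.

T_2 ≈ 251 N

Weight W = 29.6 × 10 = 296 N acts straight down.
Horizontal: T_1 cos 38.2° = T_2 cos 30°  →  T_1 = 1.102 T_2.
Vertical: T_1 sin 38.2° + T_2 sin 30° = 296.
Substituting the horizontal relation into the vertical equation gives 1.181 T_2 = 296, so T_2 = 250.5 N.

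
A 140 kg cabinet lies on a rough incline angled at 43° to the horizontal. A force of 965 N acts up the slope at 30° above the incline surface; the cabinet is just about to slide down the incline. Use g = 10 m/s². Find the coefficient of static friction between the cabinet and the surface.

On the verge of sliding down the incline, friction is at its maximum μN and acts up the slope.
Perpendicular to incline: N = W cos 43° − P sin 30° = 1024 − 482.5 = 541.4 N.
Along incline: P cos 30° + μN = W sin 43° → μ = (W sin 43° − P cos 30°) / N = 0.22.

μ ≈ 0.220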